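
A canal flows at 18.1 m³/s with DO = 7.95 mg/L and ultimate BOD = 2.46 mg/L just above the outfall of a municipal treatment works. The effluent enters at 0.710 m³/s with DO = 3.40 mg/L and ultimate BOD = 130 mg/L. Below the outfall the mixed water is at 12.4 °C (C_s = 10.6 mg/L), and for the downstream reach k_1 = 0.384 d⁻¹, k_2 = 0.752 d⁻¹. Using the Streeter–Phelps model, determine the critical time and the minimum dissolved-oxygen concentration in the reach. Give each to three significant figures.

t_c ≈ 0.563 d; minimum DO ≈ 7.61 mg/L

Mixed DO = (18.1×7.95 + 0.710×3.40)/(18.1+0.710) = 146.3/18.81 = 7.778 mg/L.
Mixed L₀ = (18.1×2.46 + 0.710×130)/(18.81) = 136.8/18.81 = 7.274 mg/L.
Initial deficit D₀ = C_s − DO₀ = 10.6 − 7.778 = 2.822 mg/L.
t_c = (1/0.3680) ln[(0.752/0.384)(1 − 2.822×0.3680/(0.384×7.274))] = 2.717 × ln(1.230) = 0.5632 d.
D_c = (0.384/0.752) × 7.274 × e^(−0.384×0.5632) = 0.5106 × 7.274 × 0.8055 = 2.992 mg/L.
Minimum DO = 10.6 − 2.992 = 7.608 mg/L.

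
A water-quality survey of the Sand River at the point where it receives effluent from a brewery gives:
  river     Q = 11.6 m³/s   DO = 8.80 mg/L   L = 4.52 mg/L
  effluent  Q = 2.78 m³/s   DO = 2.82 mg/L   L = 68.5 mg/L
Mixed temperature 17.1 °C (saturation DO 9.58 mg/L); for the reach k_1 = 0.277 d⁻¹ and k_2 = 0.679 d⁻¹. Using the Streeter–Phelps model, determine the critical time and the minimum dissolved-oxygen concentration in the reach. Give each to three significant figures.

Mixed DO = (11.6×8.80 + 2.78×2.82)/(11.6+2.78) = 109.9/14.38 = 7.644 mg/L.
Mixed L₀ = (11.6×4.52 + 2.78×68.5)/(14.38) = 242.9/14.38 = 16.89 mg/L.
Initial deficit D₀ = C_s − DO₀ = 9.58 − 7.644 = 1.936 mg/L.
t_c = (1/0.4020) ln[(0.679/0.277)(1 − 1.936×0.4020/(0.277×16.89))] = 2.488 × ln(2.043) = 1.778 d.
D_c = (0.277/0.679) × 16.89 × e^(−0.277×1.778) = 0.4080 × 16.89 × 0.6111 = 4.211 mg/L.
Minimum DO = 9.58 − 4.211 = 5.369 mg/L.

t_c ≈ 1.78 d; minimum DO ≈ 5.37 mg/L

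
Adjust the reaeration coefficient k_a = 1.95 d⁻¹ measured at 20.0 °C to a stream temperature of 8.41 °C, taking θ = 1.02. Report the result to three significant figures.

k_a(T₂) = k_a(T₁) · θ^(T₂−T₁) = 1.95 × 1.02^(8.41−20.0)
= 1.95 × 1.02^-11.6 = 1.95 × 0.7949 = 1.550 d⁻¹.

k_a ≈ 1.55 d⁻¹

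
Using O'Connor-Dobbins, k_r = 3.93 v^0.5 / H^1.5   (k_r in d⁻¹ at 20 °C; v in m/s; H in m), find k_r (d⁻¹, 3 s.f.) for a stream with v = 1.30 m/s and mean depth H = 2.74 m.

k_r ≈ 0.988 d⁻¹

k_r = 3.93 × 1.30^0.5 / 2.74^1.5 = 3.93 × 1.140 / 4.536 = 0.9880 d⁻¹.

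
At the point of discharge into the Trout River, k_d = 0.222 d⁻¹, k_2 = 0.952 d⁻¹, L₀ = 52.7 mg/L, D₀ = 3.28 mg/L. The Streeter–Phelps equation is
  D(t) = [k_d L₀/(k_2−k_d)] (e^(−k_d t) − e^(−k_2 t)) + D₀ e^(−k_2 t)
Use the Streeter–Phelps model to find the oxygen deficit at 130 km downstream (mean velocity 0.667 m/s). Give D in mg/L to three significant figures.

Travel time t = x/v = 130 km / (0.667 m/s) = 130000 m / 0.667 m/s = 194900 s = 2.256 d.
k_d L₀/(k_2−k_d) = 0.222×52.7/(0.952−0.222) = 11.70/0.7300 = 16.03 mg/L.
e^(−k_d t) = e^(−0.222×2.256) = 0.6061; e^(−k_2 t) = e^(−0.952×2.256) = 0.1168.
D = 16.03 × (0.6061 − 0.1168) + 3.28 × 0.1168 = 7.841 + 0.3830 = 8.224 mg/L.

D ≈ 8.22 mg/L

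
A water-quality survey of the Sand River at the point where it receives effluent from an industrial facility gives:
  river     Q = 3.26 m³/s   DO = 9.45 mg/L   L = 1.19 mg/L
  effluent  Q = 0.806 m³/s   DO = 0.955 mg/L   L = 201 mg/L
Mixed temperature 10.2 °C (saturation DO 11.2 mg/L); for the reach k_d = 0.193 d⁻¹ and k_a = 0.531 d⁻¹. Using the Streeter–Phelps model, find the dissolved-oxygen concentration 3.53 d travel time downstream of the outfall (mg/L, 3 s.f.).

Mixed DO = (3.26×9.45 + 0.806×0.955)/(3.26+0.806) = 31.58/4.066 = 7.766 mg/L.
Mixed L₀ = (3.26×1.19 + 0.806×201)/(4.066) = 165.9/4.066 = 40.80 mg/L.
Initial deficit D₀ = C_s − DO₀ = 11.2 − 7.766 = 3.434 mg/L.
D(3.53) = [0.193×40.80/(0.531−0.193)](e^(−0.193×3.53) − e^(−0.531×3.53)) + 3.434 e^(−0.531×3.53)
= 23.30 × (0.5060 − 0.1534) + 3.434 × 0.1534 = 8.739 mg/L.
DO = 11.2 − 8.739 = 2.461 mg/L.

DO ≈ 2.46 mg/L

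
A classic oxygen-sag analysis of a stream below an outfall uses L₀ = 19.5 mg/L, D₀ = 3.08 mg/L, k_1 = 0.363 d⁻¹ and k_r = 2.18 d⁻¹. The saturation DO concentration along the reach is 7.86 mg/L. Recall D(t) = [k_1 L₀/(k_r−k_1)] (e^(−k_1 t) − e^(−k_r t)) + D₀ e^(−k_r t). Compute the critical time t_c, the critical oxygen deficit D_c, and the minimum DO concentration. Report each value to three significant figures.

At the critical point dD/dt = 0, so k_1 L₀ e^(−k_1 t) = k_r D. Substituting D(t) from the Streeter–Phelps equation and solving for t gives
t_c = ln[(k_r/k_1)(1 − D₀(k_r−k_1)/(k_1 L₀))] / (k_r−k_1).
Here k_r−k_1 = 1.817 d⁻¹ and 1 − D₀(k_r−k_1)/(k_1 L₀) = 1 − 3.08×1.817/(0.363×19.5) = 0.2094, so
t_c = ln(6.006 × 0.2094) / 1.817 = 0.2291 / 1.817 = 0.1261 d.
L(t_c) = L₀ e^(−k_1 t_c) = 19.5 × 0.9553 = 18.63 mg/L, and at the critical point k_r D_c = k_1 L, so D_c = (0.363/2.18) × 18.63 = 3.102 mg/L.
Minimum DO = C_s − D_c = 7.86 − 3.102 = 4.758 mg/L.

t_c ≈ 0.126 d; D_c ≈ 3.10 mg/L; min DO ≈ 4.76 mg/L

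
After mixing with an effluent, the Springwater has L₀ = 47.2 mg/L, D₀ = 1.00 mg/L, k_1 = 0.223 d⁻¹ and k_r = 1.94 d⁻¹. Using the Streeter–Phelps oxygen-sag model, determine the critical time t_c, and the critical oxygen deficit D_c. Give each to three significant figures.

t_c ≈ 1.16 d; D_c ≈ 4.19 mg/L

At the critical point dD/dt = 0, so k_1 L₀ e^(−k_1 t) = k_r D. Substituting D(t) from the Streeter–Phelps equation and solving for t gives
t_c = ln[(k_r/k_1)(1 − D₀(k_r−k_1)/(k_1 L₀))] / (k_r−k_1).
Here k_r−k_1 = 1.717 d⁻¹ and 1 − D₀(k_r−k_1)/(k_1 L₀) = 1 − 1.00×1.717/(0.223×47.2) = 0.8369, so
t_c = ln(8.700 × 0.8369) / 1.717 = 1.985 / 1.717 = 1.156 d.
D_c = (k_1/k_r) L₀ e^(−k_1 t_c) = (0.223/1.94) × 47.2 × e^(−0.223×1.156) = 0.1149 × 47.2 × 0.7727 = 4.192 mg/L.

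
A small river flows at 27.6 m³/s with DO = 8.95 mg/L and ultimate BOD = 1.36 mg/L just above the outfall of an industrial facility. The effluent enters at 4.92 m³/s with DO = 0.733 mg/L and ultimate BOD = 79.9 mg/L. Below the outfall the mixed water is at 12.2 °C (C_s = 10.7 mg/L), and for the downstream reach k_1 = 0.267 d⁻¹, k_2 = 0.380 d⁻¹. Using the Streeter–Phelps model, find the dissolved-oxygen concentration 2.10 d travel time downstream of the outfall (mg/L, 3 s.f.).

DO ≈ 5.58 mg/L

Mixed DO = (27.6×8.95 + 4.92×0.733)/(27.6+4.92) = 250.6/32.52 = 7.707 mg/L.
Mixed L₀ = (27.6×1.36 + 4.92×79.9)/(32.52) = 430.6/32.52 = 13.24 mg/L.
Initial deficit D₀ = C_s − DO₀ = 10.7 − 7.707 = 2.993 mg/L.
D(2.10) = [0.267×13.24/(0.380−0.267)](e^(−0.267×2.10) − e^(−0.380×2.10)) + 2.993 e^(−0.380×2.10)
= 31.29 × (0.5708 − 0.4502) + 2.993 × 0.4502 = 5.121 mg/L.
DO = 10.7 − 5.121 = 5.579 mg/L.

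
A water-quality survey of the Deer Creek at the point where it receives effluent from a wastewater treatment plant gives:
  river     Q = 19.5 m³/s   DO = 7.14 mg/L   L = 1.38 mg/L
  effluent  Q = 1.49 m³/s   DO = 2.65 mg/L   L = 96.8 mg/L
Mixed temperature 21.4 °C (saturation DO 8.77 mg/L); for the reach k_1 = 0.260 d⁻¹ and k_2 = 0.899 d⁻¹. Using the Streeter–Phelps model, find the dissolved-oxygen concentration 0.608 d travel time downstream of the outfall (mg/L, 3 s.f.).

DO ≈ 6.73 mg/L

Mixed DO = (19.5×7.14 + 1.49×2.65)/(19.5+1.49) = 143.2/20.99 = 6.821 mg/L.
Mixed L₀ = (19.5×1.38 + 1.49×96.8)/(20.99) = 171.1/20.99 = 8.154 mg/L.
Initial deficit D₀ = C_s − DO₀ = 8.77 − 6.821 = 1.949 mg/L.
D(0.608) = [0.260×8.154/(0.899−0.260)](e^(−0.260×0.608) − e^(−0.899×0.608)) + 1.949 e^(−0.899×0.608)
= 3.318 × (0.8538 − 0.5789) + 1.949 × 0.5789 = 2.040 mg/L.
DO = 8.77 − 2.040 = 6.730 mg/L.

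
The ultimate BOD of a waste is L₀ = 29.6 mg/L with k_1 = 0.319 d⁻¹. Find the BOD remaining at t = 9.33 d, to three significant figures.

L ≈ 1.51 mg/L

L_t = L₀ e^(−k_1 t) = 29.6 × e^(−0.319×9.33) = 29.6 × 0.05098 = 1.509 mg/L.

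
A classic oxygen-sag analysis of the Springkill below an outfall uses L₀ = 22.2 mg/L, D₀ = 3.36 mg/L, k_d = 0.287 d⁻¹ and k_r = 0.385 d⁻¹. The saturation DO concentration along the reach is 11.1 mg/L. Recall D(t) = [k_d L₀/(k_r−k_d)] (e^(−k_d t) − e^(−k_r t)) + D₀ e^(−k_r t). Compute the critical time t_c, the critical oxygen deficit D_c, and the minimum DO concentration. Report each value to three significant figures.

With k_r/k_d = 1.341 and 1 − D₀(k_r−k_d)/(k_d L₀) = 0.9483,
t_c = ln(1.341 × 0.9483) / (0.385 − 0.287) = ln(1.272) / 0.09800 = 0.2407/0.09800 = 2.456 d.
L(t_c) = L₀ e^(−k_d t_c) = 22.2 × 0.4942 = 10.97 mg/L, and at the critical point k_r D_c = k_d L, so D_c = (0.287/0.385) × 10.97 = 8.178 mg/L.
Minimum DO = C_s − D_c = 11.1 − 8.178 = 2.922 mg/L.

t_c ≈ 2.46 d; D_c ≈ 8.18 mg/L; min DO ≈ 2.92 mg/L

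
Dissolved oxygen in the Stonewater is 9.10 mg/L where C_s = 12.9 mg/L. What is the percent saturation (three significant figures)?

70.5 % saturation

% saturation = C/C_s × 100 = 9.10/12.9 × 100 = 70.5 %.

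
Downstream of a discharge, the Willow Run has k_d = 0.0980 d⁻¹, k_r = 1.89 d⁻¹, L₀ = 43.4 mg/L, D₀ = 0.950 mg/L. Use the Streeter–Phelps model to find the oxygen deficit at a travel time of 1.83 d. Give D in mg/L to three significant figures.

k_d L₀/(k_r−k_d) = 0.0980×43.4/(1.89−0.0980) = 4.253/1.792 = 2.373 mg/L.
e^(−k_d t) = e^(−0.0980×1.830) = 0.8358; e^(−k_r t) = e^(−1.89×1.830) = 0.03147.
D = 2.373 × (0.8358 − 0.03147) + 0.950 × 0.03147 = 1.909 + 0.02990 = 1.939 mg/L.

D ≈ 1.94 mg/L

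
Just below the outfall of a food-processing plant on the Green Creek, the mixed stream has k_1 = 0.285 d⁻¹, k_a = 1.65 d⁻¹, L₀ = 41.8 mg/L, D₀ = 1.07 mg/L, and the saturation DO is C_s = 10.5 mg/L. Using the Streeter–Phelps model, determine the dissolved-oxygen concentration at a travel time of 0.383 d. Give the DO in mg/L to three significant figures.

DO ≈ 6.75 mg/L

k_1 L₀/(k_a−k_1) = 0.285×41.8/(1.65−0.285) = 11.91/1.365 = 8.727 mg/L.
e^(−k_1 t) = e^(−0.285×0.3830) = 0.8966; e^(−k_a t) = e^(−1.65×0.3830) = 0.5316.
D = 8.727 × (0.8966 − 0.5316) + 1.07 × 0.5316 = 3.186 + 0.5688 = 3.755 mg/L.
DO = C_s − D = 10.5 − 3.755 = 6.745 mg/L.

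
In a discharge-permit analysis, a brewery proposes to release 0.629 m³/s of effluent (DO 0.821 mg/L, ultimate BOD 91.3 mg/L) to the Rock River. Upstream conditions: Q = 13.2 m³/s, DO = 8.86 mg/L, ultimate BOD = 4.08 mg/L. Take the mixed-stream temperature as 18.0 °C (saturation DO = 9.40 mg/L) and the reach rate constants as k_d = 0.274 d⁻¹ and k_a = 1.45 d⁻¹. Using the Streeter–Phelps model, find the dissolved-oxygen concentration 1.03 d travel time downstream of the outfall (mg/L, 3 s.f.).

DO ≈ 8.20 mg/L

Mixed DO = (13.2×8.86 + 0.629×0.821)/(13.2+0.629) = 117.5/13.83 = 8.494 mg/L.
Mixed L₀ = (13.2×4.08 + 0.629×91.3)/(13.83) = 111.3/13.83 = 8.047 mg/L.
Initial deficit D₀ = C_s − DO₀ = 9.40 − 8.494 = 0.9056 mg/L.
D(1.03) = [0.274×8.047/(1.45−0.274)](e^(−0.274×1.03) − e^(−1.45×1.03)) + 0.9056 e^(−1.45×1.03)
= 1.875 × (0.7541 − 0.2246) + 0.9056 × 0.2246 = 1.196 mg/L.
DO = 9.40 − 1.196 = 8.204 mg/L.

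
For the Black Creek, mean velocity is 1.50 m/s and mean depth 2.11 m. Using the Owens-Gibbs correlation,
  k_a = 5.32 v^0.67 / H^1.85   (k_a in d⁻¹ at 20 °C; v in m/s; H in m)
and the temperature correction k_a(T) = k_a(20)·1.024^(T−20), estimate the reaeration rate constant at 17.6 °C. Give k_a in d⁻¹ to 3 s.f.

k_a(20) = 5.32 × 1.50^0.67 / 2.11^1.85 = 5.32 × 1.312 / 3.980 = 1.754 d⁻¹.
k_a(17.6) = 1.754 × 1.024^(17.6−20) = 1.754 × 0.9447 = 1.657 d⁻¹.

k_a ≈ 1.66 d⁻¹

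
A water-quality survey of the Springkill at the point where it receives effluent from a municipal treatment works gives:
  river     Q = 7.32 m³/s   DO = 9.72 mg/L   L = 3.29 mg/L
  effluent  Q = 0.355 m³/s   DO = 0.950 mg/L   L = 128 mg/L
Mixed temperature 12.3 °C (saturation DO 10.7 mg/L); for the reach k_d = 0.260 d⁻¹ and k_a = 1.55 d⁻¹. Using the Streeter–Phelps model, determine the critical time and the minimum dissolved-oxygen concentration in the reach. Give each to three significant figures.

Mixed DO = (7.32×9.72 + 0.355×0.950)/(7.32+0.355) = 71.49/7.675 = 9.314 mg/L.
Mixed L₀ = (7.32×3.29 + 0.355×128)/(7.675) = 69.52/7.675 = 9.058 mg/L.
Initial deficit D₀ = C_s − DO₀ = 10.7 − 9.314 = 1.386 mg/L.
t_c = (1/1.290) ln[(1.55/0.260)(1 − 1.386×1.290/(0.260×9.058))] = 0.7752 × ln(1.437) = 0.2810 d.
D_c = (0.260/1.55) × 9.058 × e^(−0.260×0.2810) = 0.1677 × 9.058 × 0.9295 = 1.412 mg/L.
Minimum DO = 10.7 − 1.412 = 9.288 mg/L.

t_c ≈ 0.281 d; minimum DO ≈ 9.29 mg/L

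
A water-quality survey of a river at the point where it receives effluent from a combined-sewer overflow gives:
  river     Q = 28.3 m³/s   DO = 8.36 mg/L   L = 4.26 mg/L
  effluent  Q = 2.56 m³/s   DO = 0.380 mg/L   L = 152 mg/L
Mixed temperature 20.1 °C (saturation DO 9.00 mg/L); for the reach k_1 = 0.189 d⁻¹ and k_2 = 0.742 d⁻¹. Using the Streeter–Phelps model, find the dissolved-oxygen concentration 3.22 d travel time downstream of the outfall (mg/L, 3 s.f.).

Mixed DO = (28.3×8.36 + 2.56×0.380)/(28.3+2.56) = 237.6/30.86 = 7.698 mg/L.
Mixed L₀ = (28.3×4.26 + 2.56×152)/(30.86) = 509.7/30.86 = 16.52 mg/L.
Initial deficit D₀ = C_s − DO₀ = 9.00 − 7.698 = 1.302 mg/L.
D(3.22) = [0.189×16.52/(0.742−0.189)](e^(−0.189×3.22) − e^(−0.742×3.22)) + 1.302 e^(−0.742×3.22)
= 5.645 × (0.5441 − 0.09170) + 1.302 × 0.09170 = 2.673 mg/L.
DO = 9.00 − 2.673 = 6.327 mg/L.

DO ≈ 6.33 mg/L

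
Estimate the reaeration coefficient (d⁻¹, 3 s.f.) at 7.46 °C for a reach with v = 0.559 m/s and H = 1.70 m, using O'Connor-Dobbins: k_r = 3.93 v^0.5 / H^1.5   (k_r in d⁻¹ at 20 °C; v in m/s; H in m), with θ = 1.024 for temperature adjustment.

k_r ≈ 0.985 d⁻¹

k_r(20) = 3.93 × 0.559^0.5 / 1.70^1.5 = 3.93 × 0.7477 / 2.217 = 1.326 d⁻¹.
k_r(7.46) = 1.326 × 1.024^(7.46−20) = 1.326 × 0.7427 = 0.9846 d⁻¹.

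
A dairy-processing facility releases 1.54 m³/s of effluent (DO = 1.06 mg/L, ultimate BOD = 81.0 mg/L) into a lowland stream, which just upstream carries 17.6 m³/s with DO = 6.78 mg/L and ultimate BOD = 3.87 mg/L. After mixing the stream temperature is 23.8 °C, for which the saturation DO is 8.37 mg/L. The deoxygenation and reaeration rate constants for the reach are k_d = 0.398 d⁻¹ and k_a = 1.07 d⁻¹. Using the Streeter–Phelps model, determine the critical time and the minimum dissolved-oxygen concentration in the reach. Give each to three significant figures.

Mixed DO = (17.6×6.78 + 1.54×1.06)/(17.6+1.54) = 121.0/19.14 = 6.320 mg/L.
Mixed L₀ = (17.6×3.87 + 1.54×81.0)/(19.14) = 192.9/19.14 = 10.08 mg/L.
Initial deficit D₀ = C_s − DO₀ = 8.37 − 6.320 = 2.050 mg/L.
t_c = (1/0.6720) ln[(1.07/0.398)(1 − 2.050×0.6720/(0.398×10.08))] = 1.488 × ln(1.765) = 0.8453 d.
D_c = (0.398/1.07) × 10.08 × e^(−0.398×0.8453) = 0.3720 × 10.08 × 0.7143 = 2.677 mg/L.
Minimum DO = 8.37 − 2.677 = 5.693 mg/L.

t_c ≈ 0.845 d; minimum DO ≈ 5.69 mg/L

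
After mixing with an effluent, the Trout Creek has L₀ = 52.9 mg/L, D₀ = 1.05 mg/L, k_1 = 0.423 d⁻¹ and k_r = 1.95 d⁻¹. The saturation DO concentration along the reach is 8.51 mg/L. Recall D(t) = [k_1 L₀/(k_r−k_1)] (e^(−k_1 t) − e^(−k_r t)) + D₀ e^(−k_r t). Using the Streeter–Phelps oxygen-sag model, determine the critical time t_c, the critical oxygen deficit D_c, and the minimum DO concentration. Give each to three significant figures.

t_c ≈ 0.952 d; D_c ≈ 7.67 mg/L; min DO ≈ 0.839 mg/L

At the critical point dD/dt = 0, so k_1 L₀ e^(−k_1 t) = k_r D. Substituting D(t) from the Streeter–Phelps equation and solving for t gives
t_c = ln[(k_r/k_1)(1 − D₀(k_r−k_1)/(k_1 L₀))] / (k_r−k_1).
Here k_r−k_1 = 1.527 d⁻¹ and 1 − D₀(k_r−k_1)/(k_1 L₀) = 1 − 1.05×1.527/(0.423×52.9) = 0.9283, so
t_c = ln(4.610 × 0.9283) / 1.527 = 1.454 / 1.527 = 0.9521 d.
L(t_c) = L₀ e^(−k_1 t_c) = 52.9 × 0.6685 = 35.36 mg/L, and at the critical point k_r D_c = k_1 L, so D_c = (0.423/1.95) × 35.36 = 7.671 mg/L.
Minimum DO = C_s − D_c = 8.51 − 7.671 = 0.8390 mg/L.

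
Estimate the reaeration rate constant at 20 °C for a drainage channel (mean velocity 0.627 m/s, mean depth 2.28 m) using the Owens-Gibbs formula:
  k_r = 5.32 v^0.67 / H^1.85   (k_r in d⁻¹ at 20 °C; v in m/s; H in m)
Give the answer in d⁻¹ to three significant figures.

k_r ≈ 0.847 d⁻¹

k_r = 5.32 × 0.627^0.67 / 2.28^1.85 = 5.32 × 0.7314 / 4.594 = 0.8470 d⁻¹.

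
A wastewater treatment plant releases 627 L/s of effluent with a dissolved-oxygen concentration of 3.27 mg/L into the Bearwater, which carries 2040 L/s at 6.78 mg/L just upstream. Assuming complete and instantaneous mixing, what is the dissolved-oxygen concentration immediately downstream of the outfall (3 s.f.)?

5.95 mg/L

Flow-weighted mixing: C = (Q_r C_r + Q_w C_w)/(Q_r + Q_w)
= (2040×6.78 + 627×3.27)/(2040 + 627) = 15880/2667 = 5.955 mg/L.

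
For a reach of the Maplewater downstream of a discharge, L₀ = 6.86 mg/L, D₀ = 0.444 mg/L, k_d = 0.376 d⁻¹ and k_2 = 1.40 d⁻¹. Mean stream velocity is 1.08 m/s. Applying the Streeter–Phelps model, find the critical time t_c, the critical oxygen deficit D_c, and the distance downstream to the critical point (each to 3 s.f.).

At the critical point dD/dt = 0, so k_d L₀ e^(−k_d t) = k_2 D. Substituting D(t) from the Streeter–Phelps equation and solving for t gives
t_c = ln[(k_2/k_d)(1 − D₀(k_2−k_d)/(k_d L₀))] / (k_2−k_d).
Here k_2−k_d = 1.024 d⁻¹ and 1 − D₀(k_2−k_d)/(k_d L₀) = 1 − 0.444×1.024/(0.376×6.86) = 0.8237, so
t_c = ln(3.723 × 0.8237) / 1.024 = 1.121 / 1.024 = 1.094 d.
L(t_c) = L₀ e^(−k_d t_c) = 6.86 × 0.6626 = 4.546 mg/L, and at the critical point k_2 D_c = k_d L, so D_c = (0.376/1.40) × 4.546 = 1.221 mg/L.
x_c = v t_c = 1.08 m/s × 1.094 d × 86400 s/d = 102100 m ≈ 102 km.

t_c ≈ 1.09 d; D_c ≈ 1.22 mg/L; x_c ≈ 102 km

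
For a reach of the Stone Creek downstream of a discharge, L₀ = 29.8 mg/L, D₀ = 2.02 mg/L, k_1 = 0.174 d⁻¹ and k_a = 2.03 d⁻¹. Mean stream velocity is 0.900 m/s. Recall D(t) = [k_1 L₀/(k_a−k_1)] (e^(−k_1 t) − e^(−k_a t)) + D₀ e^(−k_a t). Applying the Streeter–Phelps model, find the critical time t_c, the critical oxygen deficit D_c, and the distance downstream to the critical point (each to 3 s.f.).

t_c ≈ 0.632 d; D_c ≈ 2.29 mg/L; x_c ≈ 49.1 km

t_c = [1/(k_a−k_1)] ln[(k_a/k_1)(1 − D₀(k_a−k_1)/(k_1 L₀))]
= [1/(2.03−0.174)] ln[(2.03/0.174)(1 − 2.02×1.856/(0.174×29.8))]
= (1/1.856) ln[11.67 × 0.2770] = 0.5388 × ln(3.231) = 0.5388 × 1.173 = 0.6319 d.
D_c = (k_1/k_a) L₀ e^(−k_1 t_c) = (0.174/2.03) × 29.8 × e^(−0.174×0.6319) = 0.08571 × 29.8 × 0.8959 = 2.288 mg/L.
x_c = v t_c = 0.900 m/s × 0.6319 d × 86400 s/d = 49140 m ≈ 49.1 km.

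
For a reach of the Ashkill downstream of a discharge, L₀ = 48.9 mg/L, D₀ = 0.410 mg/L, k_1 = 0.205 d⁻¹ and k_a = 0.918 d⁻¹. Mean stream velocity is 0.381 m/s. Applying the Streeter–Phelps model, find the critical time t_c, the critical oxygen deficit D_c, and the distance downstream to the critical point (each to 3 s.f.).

t_c ≈ 2.06 d; D_c ≈ 7.16 mg/L; x_c ≈ 67.8 km

t_c = [1/(k_a−k_1)] ln[(k_a/k_1)(1 − D₀(k_a−k_1)/(k_1 L₀))]
= [1/(0.918−0.205)] ln[(0.918/0.205)(1 − 0.410×0.7130/(0.205×48.9))]
= (1/0.7130) ln[4.478 × 0.9708] = 1.403 × ln(4.347) = 1.403 × 1.470 = 2.061 d.
D_c = (k_1/k_a) L₀ e^(−k_1 t_c) = (0.205/0.918) × 48.9 × e^(−0.205×2.061) = 0.2233 × 48.9 × 0.6554 = 7.157 mg/L.
x_c = v t_c = 0.381 m/s × 2.061 d × 86400 s/d = 67850 m ≈ 67.8 km.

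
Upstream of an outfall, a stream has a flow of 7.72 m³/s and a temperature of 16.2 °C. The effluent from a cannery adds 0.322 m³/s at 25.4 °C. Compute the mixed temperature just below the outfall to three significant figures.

Flow-weighted mixing: C = (Q_r C_r + Q_w C_w)/(Q_r + Q_w)
= (7.72×16.2 + 0.322×25.4)/(7.72 + 0.322) = 133.2/8.042 = 16.57 °C.

16.6 °C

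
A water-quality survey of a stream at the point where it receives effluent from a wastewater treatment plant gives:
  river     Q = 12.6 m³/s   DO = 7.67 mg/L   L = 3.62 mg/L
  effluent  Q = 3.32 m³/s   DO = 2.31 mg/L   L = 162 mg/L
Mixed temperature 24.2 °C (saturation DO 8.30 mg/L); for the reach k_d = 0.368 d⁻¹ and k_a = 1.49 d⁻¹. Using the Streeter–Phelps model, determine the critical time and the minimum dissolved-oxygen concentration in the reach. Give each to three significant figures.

t_c ≈ 1.11 d; minimum DO ≈ 2.28 mg/L

Mixed DO = (12.6×7.67 + 3.32×2.31)/(12.6+3.32) = 104.3/15.92 = 6.552 mg/L.
Mixed L₀ = (12.6×3.62 + 3.32×162)/(15.92) = 583.5/15.92 = 36.65 mg/L.
Initial deficit D₀ = C_s − DO₀ = 8.30 − 6.552 = 1.748 mg/L.
t_c = (1/1.122) ln[(1.49/0.368)(1 − 1.748×1.122/(0.368×36.65))] = 0.8913 × ln(3.460) = 1.106 d.
D_c = (0.368/1.49) × 36.65 × e^(−0.368×1.106) = 0.2470 × 36.65 × 0.6656 = 6.024 mg/L.
Minimum DO = 8.30 − 6.024 = 2.276 mg/L.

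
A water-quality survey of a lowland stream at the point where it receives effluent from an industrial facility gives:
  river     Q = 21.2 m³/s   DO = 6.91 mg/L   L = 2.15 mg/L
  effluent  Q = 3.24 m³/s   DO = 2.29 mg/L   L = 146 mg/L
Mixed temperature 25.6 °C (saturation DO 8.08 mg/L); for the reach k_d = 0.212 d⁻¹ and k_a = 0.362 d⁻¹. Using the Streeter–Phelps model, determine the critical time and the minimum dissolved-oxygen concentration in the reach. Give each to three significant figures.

Mixed DO = (21.2×6.91 + 3.24×2.29)/(21.2+3.24) = 153.9/24.44 = 6.298 mg/L.
Mixed L₀ = (21.2×2.15 + 3.24×146)/(24.44) = 518.6/24.44 = 21.22 mg/L.
Initial deficit D₀ = C_s − DO₀ = 8.08 − 6.298 = 1.782 mg/L.
t_c = (1/0.1500) ln[(0.362/0.212)(1 − 1.782×0.1500/(0.212×21.22))] = 6.667 × ln(1.606) = 3.159 d.
D_c = (0.212/0.362) × 21.22 × e^(−0.212×3.159) = 0.5856 × 21.22 × 0.5119 = 6.362 mg/L.
Minimum DO = 8.08 − 6.362 = 1.718 mg/L.

t_c ≈ 3.16 d; minimum DO ≈ 1.72 mg/L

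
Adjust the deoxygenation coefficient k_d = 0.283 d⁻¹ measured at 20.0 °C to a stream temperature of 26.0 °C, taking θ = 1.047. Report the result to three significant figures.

k_d(T₂) = k_d(T₁) · θ^(T₂−T₁) = 0.283 × 1.047^(26.0−20.0)
= 0.283 × 1.047^6.00 = 0.283 × 1.317 = 0.3728 d⁻¹.

k_d ≈ 0.373 d⁻¹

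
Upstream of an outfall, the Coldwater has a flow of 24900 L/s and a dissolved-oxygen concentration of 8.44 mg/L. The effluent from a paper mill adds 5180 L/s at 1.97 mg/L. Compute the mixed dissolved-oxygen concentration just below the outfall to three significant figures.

Flow-weighted mixing: C = (Q_r C_r + Q_w C_w)/(Q_r + Q_w)
= (24900×8.44 + 5180×1.97)/(24900 + 5180) = 220400/30080 = 7.326 mg/L.

7.33 mg/L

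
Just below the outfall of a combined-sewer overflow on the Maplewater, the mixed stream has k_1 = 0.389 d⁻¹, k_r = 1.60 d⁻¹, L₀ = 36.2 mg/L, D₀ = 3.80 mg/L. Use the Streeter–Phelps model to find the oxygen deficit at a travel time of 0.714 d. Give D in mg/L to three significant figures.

k_1 L₀/(k_r−k_1) = 0.389×36.2/(1.60−0.389) = 14.08/1.211 = 11.63 mg/L.
e^(−k_1 t) = e^(−0.389×0.7140) = 0.7575; e^(−k_r t) = e^(−1.60×0.7140) = 0.3191.
D = 11.63 × (0.7575 − 0.3191) + 3.80 × 0.3191 = 5.098 + 1.212 = 6.311 mg/L.

D ≈ 6.31 mg/L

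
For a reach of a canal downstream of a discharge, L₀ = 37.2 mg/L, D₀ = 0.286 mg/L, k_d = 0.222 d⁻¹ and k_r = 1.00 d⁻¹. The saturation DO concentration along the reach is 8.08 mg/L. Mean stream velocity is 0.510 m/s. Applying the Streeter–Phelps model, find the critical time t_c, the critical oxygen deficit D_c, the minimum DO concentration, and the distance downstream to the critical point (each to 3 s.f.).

t_c ≈ 1.90 d; D_c ≈ 5.42 mg/L; min DO ≈ 2.66 mg/L; x_c ≈ 83.7 km

t_c = [1/(k_r−k_d)] ln[(k_r/k_d)(1 − D₀(k_r−k_d)/(k_d L₀))]
= [1/(1.00−0.222)] ln[(1.00/0.222)(1 − 0.286×0.7780/(0.222×37.2))]
= (1/0.7780) ln[4.505 × 0.9731] = 1.285 × ln(4.383) = 1.285 × 1.478 = 1.899 d.
D_c = (k_d/k_r) L₀ e^(−k_d t_c) = (0.222/1.00) × 37.2 × e^(−0.222×1.899) = 0.2220 × 37.2 × 0.6559 = 5.417 mg/L.
Minimum DO = C_s − D_c = 8.08 − 5.417 = 2.663 mg/L.
x_c = v t_c = 0.510 m/s × 1.899 d × 86400 s/d = 83700 m ≈ 83.7 km.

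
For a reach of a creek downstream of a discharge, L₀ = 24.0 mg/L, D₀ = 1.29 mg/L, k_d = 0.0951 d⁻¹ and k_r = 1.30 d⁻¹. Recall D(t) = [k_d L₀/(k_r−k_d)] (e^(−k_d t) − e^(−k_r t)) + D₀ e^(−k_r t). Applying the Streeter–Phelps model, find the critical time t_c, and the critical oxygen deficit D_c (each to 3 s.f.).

t_c ≈ 1.22 d; D_c ≈ 1.56 mg/L

At the critical point dD/dt = 0, so k_d L₀ e^(−k_d t) = k_r D. Substituting D(t) from the Streeter–Phelps equation and solving for t gives
t_c = ln[(k_r/k_d)(1 − D₀(k_r−k_d)/(k_d L₀))] / (k_r−k_d).
Here k_r−k_d = 1.205 d⁻¹ and 1 − D₀(k_r−k_d)/(k_d L₀) = 1 − 1.29×1.205/(0.0951×24.0) = 0.3190, so
t_c = ln(13.67 × 0.3190) / 1.205 = 1.473 / 1.205 = 1.222 d.
L(t_c) = L₀ e^(−k_d t_c) = 24.0 × 0.8903 = 21.37 mg/L, and at the critical point k_r D_c = k_d L, so D_c = (0.0951/1.30) × 21.37 = 1.563 mg/L.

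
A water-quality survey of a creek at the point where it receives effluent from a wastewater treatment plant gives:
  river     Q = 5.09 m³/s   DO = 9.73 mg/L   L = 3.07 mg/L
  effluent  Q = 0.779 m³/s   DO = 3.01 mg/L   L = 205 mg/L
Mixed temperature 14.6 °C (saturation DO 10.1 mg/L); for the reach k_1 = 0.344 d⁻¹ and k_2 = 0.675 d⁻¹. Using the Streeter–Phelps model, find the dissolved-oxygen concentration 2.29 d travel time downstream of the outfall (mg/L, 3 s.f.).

DO ≈ 2.33 mg/L

Mixed DO = (5.09×9.73 + 0.779×3.01)/(5.09+0.779) = 51.87/5.869 = 8.838 mg/L.
Mixed L₀ = (5.09×3.07 + 0.779×205)/(5.869) = 175.3/5.869 = 29.87 mg/L.
Initial deficit D₀ = C_s − DO₀ = 10.1 − 8.838 = 1.262 mg/L.
D(2.29) = [0.344×29.87/(0.675−0.344)](e^(−0.344×2.29) − e^(−0.675×2.29)) + 1.262 e^(−0.675×2.29)
= 31.05 × (0.4549 − 0.2132) + 1.262 × 0.2132 = 7.773 mg/L.
DO = 10.1 − 7.773 = 2.327 mg/L.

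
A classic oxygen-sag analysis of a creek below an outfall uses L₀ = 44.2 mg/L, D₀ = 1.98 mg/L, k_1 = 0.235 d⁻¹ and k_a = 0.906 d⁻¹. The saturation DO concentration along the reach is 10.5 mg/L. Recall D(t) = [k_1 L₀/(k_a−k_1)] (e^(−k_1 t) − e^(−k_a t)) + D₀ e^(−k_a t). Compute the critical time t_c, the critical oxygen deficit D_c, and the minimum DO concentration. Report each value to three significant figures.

t_c ≈ 1.81 d; D_c ≈ 7.50 mg/L; min DO ≈ 3.00 mg/L

t_c = [1/(k_a−k_1)] ln[(k_a/k_1)(1 − D₀(k_a−k_1)/(k_1 L₀))]
= [1/(0.906−0.235)] ln[(0.906/0.235)(1 − 1.98×0.6710/(0.235×44.2))]
= (1/0.6710) ln[3.855 × 0.8721] = 1.490 × ln(3.362) = 1.490 × 1.213 = 1.807 d.
D_c = (k_1/k_a) L₀ e^(−k_1 t_c) = (0.235/0.906) × 44.2 × e^(−0.235×1.807) = 0.2594 × 44.2 × 0.6540 = 7.498 mg/L.
Minimum DO = C_s − D_c = 10.5 − 7.498 = 3.002 mg/L.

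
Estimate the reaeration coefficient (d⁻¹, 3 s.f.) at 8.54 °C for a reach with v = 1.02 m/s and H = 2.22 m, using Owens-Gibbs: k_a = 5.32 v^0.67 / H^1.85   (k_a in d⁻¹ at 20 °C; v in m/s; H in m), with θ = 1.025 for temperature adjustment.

k_a ≈ 0.929 d⁻¹

k_a(20) = 5.32 × 1.02^0.67 / 2.22^1.85 = 5.32 × 1.013 / 4.373 = 1.233 d⁻¹.
k_a(8.54) = 1.233 × 1.025^(8.54−20) = 1.233 × 0.7535 = 0.9290 d⁻¹.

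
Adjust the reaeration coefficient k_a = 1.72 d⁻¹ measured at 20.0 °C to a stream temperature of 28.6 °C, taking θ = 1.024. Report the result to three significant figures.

k_a ≈ 2.11 d⁻¹

k_a(T₂) = k_a(T₁) · θ^(T₂−T₁) = 1.72 × 1.024^(28.6−20.0)
= 1.72 × 1.024^8.60 = 1.72 × 1.226 = 2.109 d⁻¹.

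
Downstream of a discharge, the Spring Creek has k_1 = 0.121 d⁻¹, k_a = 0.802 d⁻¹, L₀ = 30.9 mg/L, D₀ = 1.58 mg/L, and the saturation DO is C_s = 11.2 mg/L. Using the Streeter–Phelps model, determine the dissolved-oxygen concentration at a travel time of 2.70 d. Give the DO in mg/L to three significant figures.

k_1 L₀/(k_a−k_1) = 0.121×30.9/(0.802−0.121) = 3.739/0.6810 = 5.490 mg/L.
e^(−k_1 t) = e^(−0.121×2.700) = 0.7213; e^(−k_a t) = e^(−0.802×2.700) = 0.1147.
D = 5.490 × (0.7213 − 0.1147) + 1.58 × 0.1147 = 3.330 + 0.1812 = 3.512 mg/L.
DO = C_s − D = 11.2 − 3.512 = 7.688 mg/L.

DO ≈ 7.69 mg/L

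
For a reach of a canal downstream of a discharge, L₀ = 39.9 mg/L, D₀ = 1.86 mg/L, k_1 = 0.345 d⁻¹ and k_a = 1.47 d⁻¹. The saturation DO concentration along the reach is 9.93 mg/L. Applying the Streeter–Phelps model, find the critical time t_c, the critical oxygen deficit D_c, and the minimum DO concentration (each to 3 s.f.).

t_c ≈ 1.14 d; D_c ≈ 6.32 mg/L; min DO ≈ 3.61 mg/L

With k_a/k_1 = 4.261 and 1 − D₀(k_a−k_1)/(k_1 L₀) = 0.8480,
t_c = ln(4.261 × 0.8480) / (1.47 − 0.345) = ln(3.613) / 1.125 = 1.285/1.125 = 1.142 d.
L(t_c) = L₀ e^(−k_1 t_c) = 39.9 × 0.6744 = 26.91 mg/L, and at the critical point k_a D_c = k_1 L, so D_c = (0.345/1.47) × 26.91 = 6.315 mg/L.
Minimum DO = C_s − D_c = 9.93 − 6.315 = 3.615 mg/L.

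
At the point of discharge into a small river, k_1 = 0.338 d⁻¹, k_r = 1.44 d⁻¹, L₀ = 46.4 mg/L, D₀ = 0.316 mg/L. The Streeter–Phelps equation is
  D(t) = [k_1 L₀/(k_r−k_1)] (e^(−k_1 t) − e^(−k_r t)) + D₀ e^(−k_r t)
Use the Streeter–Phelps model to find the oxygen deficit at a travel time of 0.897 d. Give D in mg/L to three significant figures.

D ≈ 6.69 mg/L

k_1 L₀/(k_r−k_1) = 0.338×46.4/(1.44−0.338) = 15.68/1.102 = 14.23 mg/L.
e^(−k_1 t) = e^(−0.338×0.8970) = 0.7385; e^(−k_r t) = e^(−1.44×0.8970) = 0.2748.
D = 14.23 × (0.7385 − 0.2748) + 0.316 × 0.2748 = 6.599 + 0.08684 = 6.685 mg/L.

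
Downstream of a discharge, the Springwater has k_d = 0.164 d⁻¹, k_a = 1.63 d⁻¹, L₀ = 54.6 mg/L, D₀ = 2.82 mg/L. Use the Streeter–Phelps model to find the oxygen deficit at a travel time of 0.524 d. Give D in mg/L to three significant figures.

k_d L₀/(k_a−k_d) = 0.164×54.6/(1.63−0.164) = 8.954/1.466 = 6.108 mg/L.
e^(−k_d t) = e^(−0.164×0.5240) = 0.9177; e^(−k_a t) = e^(−1.63×0.5240) = 0.4257.
D = 6.108 × (0.9177 − 0.4257) + 2.82 × 0.4257 = 3.005 + 1.200 = 4.205 mg/L.

D ≈ 4.21 mg/L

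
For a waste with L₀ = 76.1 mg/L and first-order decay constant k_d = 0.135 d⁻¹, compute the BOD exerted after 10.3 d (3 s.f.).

y ≈ 57.2 mg/L

y_t = L₀(1 − e^(−k_d t)) = 76.1 × (1 − e^(−0.135×10.3))
= 76.1 × (1 − 0.2490) = 76.1 × 0.7510 = 57.15 mg/L.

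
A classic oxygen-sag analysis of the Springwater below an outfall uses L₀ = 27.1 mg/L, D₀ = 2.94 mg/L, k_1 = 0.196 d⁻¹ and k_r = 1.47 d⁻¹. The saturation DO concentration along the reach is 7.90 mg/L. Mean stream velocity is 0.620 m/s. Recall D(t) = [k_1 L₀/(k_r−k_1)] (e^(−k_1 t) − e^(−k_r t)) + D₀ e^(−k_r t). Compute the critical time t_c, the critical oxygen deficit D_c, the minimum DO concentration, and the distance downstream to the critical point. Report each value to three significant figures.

t_c ≈ 0.623 d; D_c ≈ 3.20 mg/L; min DO ≈ 4.70 mg/L; x_c ≈ 33.4 km

t_c = [1/(k_r−k_1)] ln[(k_r/k_1)(1 − D₀(k_r−k_1)/(k_1 L₀))]
= [1/(1.47−0.196)] ln[(1.47/0.196)(1 − 2.94×1.274/(0.196×27.1))]
= (1/1.274) ln[7.500 × 0.2948] = 0.7849 × ln(2.211) = 0.7849 × 0.7936 = 0.6229 d.
L(t_c) = L₀ e^(−k_1 t_c) = 27.1 × 0.8851 = 23.99 mg/L, and at the critical point k_r D_c = k_1 L, so D_c = (0.196/1.47) × 23.99 = 3.198 mg/L.
Minimum DO = C_s − D_c = 7.90 − 3.198 = 4.702 mg/L.
x_c = v t_c = 0.620 m/s × 0.6229 d × 86400 s/d = 33370 m ≈ 33.4 km.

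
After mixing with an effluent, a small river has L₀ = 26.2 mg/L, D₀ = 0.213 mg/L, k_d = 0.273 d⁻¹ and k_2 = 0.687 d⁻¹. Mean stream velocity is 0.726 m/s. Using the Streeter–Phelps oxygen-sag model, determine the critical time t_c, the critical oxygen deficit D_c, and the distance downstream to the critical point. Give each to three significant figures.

With k_2/k_d = 2.516 and 1 − D₀(k_2−k_d)/(k_d L₀) = 0.9877,
t_c = ln(2.516 × 0.9877) / (0.687 − 0.273) = ln(2.485) / 0.4140 = 0.9105/0.4140 = 2.199 d.
D_c = (k_d/k_2) L₀ e^(−k_d t_c) = (0.273/0.687) × 26.2 × e^(−0.273×2.199) = 0.3974 × 26.2 × 0.5486 = 5.712 mg/L.
x_c = v t_c = 0.726 m/s × 2.199 d × 86400 s/d = 137900 m ≈ 138 km.

t_c ≈ 2.20 d; D_c ≈ 5.71 mg/L; x_c ≈ 138 km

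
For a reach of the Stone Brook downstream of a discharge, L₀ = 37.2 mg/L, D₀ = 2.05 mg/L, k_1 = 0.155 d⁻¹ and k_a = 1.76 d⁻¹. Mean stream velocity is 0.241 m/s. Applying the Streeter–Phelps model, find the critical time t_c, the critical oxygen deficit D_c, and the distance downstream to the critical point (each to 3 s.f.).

t_c = [1/(k_a−k_1)] ln[(k_a/k_1)(1 − D₀(k_a−k_1)/(k_1 L₀))]
= [1/(1.76−0.155)] ln[(1.76/0.155)(1 − 2.05×1.605/(0.155×37.2))]
= (1/1.605) ln[11.35 × 0.4294] = 0.6231 × ln(4.875) = 0.6231 × 1.584 = 0.9870 d.
D_c = (k_1/k_a) L₀ e^(−k_1 t_c) = (0.155/1.76) × 37.2 × e^(−0.155×0.9870) = 0.08807 × 37.2 × 0.8581 = 2.811 mg/L.
x_c = v t_c = 0.241 m/s × 0.9870 d × 86400 s/d = 20550 m ≈ 20.6 km.

t_c ≈ 0.987 d; D_c ≈ 2.81 mg/L; x_c ≈ 20.6 km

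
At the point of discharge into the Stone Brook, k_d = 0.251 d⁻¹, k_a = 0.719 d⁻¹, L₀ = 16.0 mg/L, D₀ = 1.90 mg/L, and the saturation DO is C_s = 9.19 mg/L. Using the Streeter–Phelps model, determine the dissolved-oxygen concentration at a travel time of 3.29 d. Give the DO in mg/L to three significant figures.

k_d L₀/(k_a−k_d) = 0.251×16.0/(0.719−0.251) = 4.016/0.4680 = 8.581 mg/L.
e^(−k_d t) = e^(−0.251×3.290) = 0.4379; e^(−k_a t) = e^(−0.719×3.290) = 0.09390.
D = 8.581 × (0.4379 − 0.09390) + 1.90 × 0.09390 = 2.952 + 0.1784 = 3.130 mg/L.
DO = C_s − D = 9.19 − 3.130 = 6.060 mg/L.

DO ≈ 6.06 mg/L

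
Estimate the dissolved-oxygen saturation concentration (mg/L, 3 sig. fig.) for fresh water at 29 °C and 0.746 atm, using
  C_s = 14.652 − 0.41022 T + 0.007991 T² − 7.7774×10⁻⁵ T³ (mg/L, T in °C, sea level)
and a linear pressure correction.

C_s ≈ 5.65 mg/L

At sea level: C_s = 14.652 − 0.41022×29 + 0.007991×29² − 7.7774×10⁻⁵×29³ = 7.579 mg/L.
Pressure correction: C_s' = 7.579 × 0.746 = 5.654 mg/L.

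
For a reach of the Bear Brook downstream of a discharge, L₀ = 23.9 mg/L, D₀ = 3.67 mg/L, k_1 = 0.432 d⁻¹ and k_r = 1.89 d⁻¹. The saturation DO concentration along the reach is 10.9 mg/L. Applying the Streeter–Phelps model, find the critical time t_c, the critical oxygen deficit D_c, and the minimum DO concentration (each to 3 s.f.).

t_c ≈ 0.511 d; D_c ≈ 4.38 mg/L; min DO ≈ 6.52 mg/L

t_c = [1/(k_r−k_1)] ln[(k_r/k_1)(1 − D₀(k_r−k_1)/(k_1 L₀))]
= [1/(1.89−0.432)] ln[(1.89/0.432)(1 − 3.67×1.458/(0.432×23.9))]
= (1/1.458) ln[4.375 × 0.4817] = 0.6859 × ln(2.108) = 0.6859 × 0.7456 = 0.5114 d.
D_c = (k_1/k_r) L₀ e^(−k_1 t_c) = (0.432/1.89) × 23.9 × e^(−0.432×0.5114) = 0.2286 × 23.9 × 0.8018 = 4.380 mg/L.
Minimum DO = C_s − D_c = 10.9 − 4.380 = 6.520 mg/L.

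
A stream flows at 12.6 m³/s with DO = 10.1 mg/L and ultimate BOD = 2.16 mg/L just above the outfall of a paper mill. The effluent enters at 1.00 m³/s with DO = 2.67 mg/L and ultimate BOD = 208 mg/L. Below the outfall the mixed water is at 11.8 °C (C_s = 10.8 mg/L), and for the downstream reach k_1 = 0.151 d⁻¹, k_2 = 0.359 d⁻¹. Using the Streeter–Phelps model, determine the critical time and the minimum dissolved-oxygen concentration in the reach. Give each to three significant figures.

Mixed DO = (12.6×10.1 + 1.00×2.67)/(12.6+1.00) = 129.9/13.60 = 9.554 mg/L.
Mixed L₀ = (12.6×2.16 + 1.00×208)/(13.60) = 235.2/13.60 = 17.30 mg/L.
Initial deficit D₀ = C_s − DO₀ = 10.8 − 9.554 = 1.246 mg/L.
t_c = (1/0.2080) ln[(0.359/0.151)(1 − 1.246×0.2080/(0.151×17.30))] = 4.808 × ln(2.141) = 3.661 d.
D_c = (0.151/0.359) × 17.30 × e^(−0.151×3.661) = 0.4206 × 17.30 × 0.5753 = 4.185 mg/L.
Minimum DO = 10.8 − 4.185 = 6.615 mg/L.

t_c ≈ 3.66 d; minimum DO ≈ 6.61 mg/L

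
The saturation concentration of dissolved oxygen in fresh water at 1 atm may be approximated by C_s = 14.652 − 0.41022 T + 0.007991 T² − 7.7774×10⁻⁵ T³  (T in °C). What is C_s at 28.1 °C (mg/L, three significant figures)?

C_s = 14.652 − 0.41022×28.1 + 0.007991×28.1² − 7.7774×10⁻⁵×28.1³ = 7.709 mg/L.

C_s ≈ 7.71 mg/L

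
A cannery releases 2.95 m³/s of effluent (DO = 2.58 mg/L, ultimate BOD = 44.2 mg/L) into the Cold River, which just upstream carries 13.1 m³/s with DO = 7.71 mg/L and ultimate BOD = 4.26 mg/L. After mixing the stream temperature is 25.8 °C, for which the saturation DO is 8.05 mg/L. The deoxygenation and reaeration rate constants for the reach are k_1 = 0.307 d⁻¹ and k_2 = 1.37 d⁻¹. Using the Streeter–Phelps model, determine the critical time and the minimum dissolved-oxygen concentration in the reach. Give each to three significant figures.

t_c ≈ 0.953 d; minimum DO ≈ 6.11 mg/L

Mixed DO = (13.1×7.71 + 2.95×2.58)/(13.1+2.95) = 108.6/16.05 = 6.767 mg/L.
Mixed L₀ = (13.1×4.26 + 2.95×44.2)/(16.05) = 186.2/16.05 = 11.60 mg/L.
Initial deficit D₀ = C_s − DO₀ = 8.05 − 6.767 = 1.283 mg/L.
t_c = (1/1.063) ln[(1.37/0.307)(1 − 1.283×1.063/(0.307×11.60))] = 0.9407 × ln(2.754) = 0.9529 d.
D_c = (0.307/1.37) × 11.60 × e^(−0.307×0.9529) = 0.2241 × 11.60 × 0.7464 = 1.940 mg/L.
Minimum DO = 8.05 − 1.940 = 6.110 mg/L.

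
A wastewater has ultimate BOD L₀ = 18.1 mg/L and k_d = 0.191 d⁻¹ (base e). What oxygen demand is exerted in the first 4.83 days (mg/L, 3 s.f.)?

y_t = L₀(1 − e^(−k_d t)) = 18.1 × (1 − e^(−0.191×4.83))
= 18.1 × (1 − 0.3975) = 18.1 × 0.6025 = 10.91 mg/L.

y ≈ 10.9 mg/L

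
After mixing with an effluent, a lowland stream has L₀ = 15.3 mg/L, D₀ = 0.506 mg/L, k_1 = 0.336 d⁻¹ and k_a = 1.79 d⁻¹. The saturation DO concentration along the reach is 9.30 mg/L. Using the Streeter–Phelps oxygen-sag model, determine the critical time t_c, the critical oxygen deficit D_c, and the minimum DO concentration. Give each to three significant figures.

With k_a/k_1 = 5.327 and 1 − D₀(k_a−k_1)/(k_1 L₀) = 0.8569,
t_c = ln(5.327 × 0.8569) / (1.79 − 0.336) = ln(4.565) / 1.454 = 1.518/1.454 = 1.044 d.
D_c = (k_1/k_a) L₀ e^(−k_1 t_c) = (0.336/1.79) × 15.3 × e^(−0.336×1.044) = 0.1877 × 15.3 × 0.7041 = 2.022 mg/L.
Minimum DO = C_s − D_c = 9.30 − 2.022 = 7.278 mg/L.

t_c ≈ 1.04 d; D_c ≈ 2.02 mg/L; min DO ≈ 7.28 mg/L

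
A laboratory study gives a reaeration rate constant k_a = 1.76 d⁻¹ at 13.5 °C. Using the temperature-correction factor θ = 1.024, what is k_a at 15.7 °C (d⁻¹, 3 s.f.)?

k_a ≈ 1.85 d⁻¹

k_a(T₂) = k_a(T₁) · θ^(T₂−T₁) = 1.76 × 1.024^(15.7−13.5)
= 1.76 × 1.024^2.20 = 1.76 × 1.054 = 1.854 d⁻¹.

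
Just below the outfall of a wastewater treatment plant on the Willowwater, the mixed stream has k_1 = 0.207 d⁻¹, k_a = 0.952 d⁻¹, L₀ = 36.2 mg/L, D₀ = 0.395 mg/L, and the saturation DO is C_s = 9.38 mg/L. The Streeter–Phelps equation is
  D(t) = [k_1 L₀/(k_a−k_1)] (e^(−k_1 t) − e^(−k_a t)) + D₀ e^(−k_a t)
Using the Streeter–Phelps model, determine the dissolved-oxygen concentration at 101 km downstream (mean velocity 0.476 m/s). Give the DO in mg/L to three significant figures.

Travel time t = x/v = 101 km / (0.476 m/s) = 101000 m / 0.476 m/s = 212200 s = 2.456 d.
k_1 L₀/(k_a−k_1) = 0.207×36.2/(0.952−0.207) = 7.493/0.7450 = 10.06 mg/L.
e^(−k_1 t) = e^(−0.207×2.456) = 0.6015; e^(−k_a t) = e^(−0.952×2.456) = 0.09652.
D = 10.06 × (0.6015 − 0.09652) + 0.395 × 0.09652 = 5.079 + 0.03813 = 5.117 mg/L.
DO = C_s − D = 9.38 − 5.117 = 4.263 mg/L.

DO ≈ 4.26 mg/L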